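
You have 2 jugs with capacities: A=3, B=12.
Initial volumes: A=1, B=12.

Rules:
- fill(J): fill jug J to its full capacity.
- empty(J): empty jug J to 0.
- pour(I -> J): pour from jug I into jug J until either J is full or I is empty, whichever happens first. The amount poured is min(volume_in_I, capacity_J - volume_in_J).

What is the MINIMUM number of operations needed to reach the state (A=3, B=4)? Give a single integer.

BFS from (A=1, B=12). One shortest path:
  1. empty(B) -> (A=1 B=0)
  2. pour(A -> B) -> (A=0 B=1)
  3. fill(A) -> (A=3 B=1)
  4. pour(A -> B) -> (A=0 B=4)
  5. fill(A) -> (A=3 B=4)
Reached target in 5 moves.

Answer: 5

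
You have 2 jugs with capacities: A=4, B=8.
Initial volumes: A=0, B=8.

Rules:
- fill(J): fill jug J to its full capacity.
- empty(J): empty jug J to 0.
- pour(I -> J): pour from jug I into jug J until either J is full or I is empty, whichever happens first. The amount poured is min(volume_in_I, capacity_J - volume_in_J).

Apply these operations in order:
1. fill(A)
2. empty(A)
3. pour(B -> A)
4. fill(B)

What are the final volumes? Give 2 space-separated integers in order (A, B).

Answer: 4 8

Derivation:
Step 1: fill(A) -> (A=4 B=8)
Step 2: empty(A) -> (A=0 B=8)
Step 3: pour(B -> A) -> (A=4 B=4)
Step 4: fill(B) -> (A=4 B=8)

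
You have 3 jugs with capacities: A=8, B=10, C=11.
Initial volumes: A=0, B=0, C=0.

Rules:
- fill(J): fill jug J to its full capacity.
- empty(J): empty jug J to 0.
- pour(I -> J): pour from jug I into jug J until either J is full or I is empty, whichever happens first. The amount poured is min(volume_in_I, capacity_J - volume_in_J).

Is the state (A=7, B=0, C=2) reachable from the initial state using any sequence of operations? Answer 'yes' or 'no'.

BFS from (A=0, B=0, C=0):
  1. fill(B) -> (A=0 B=10 C=0)
  2. pour(B -> C) -> (A=0 B=0 C=10)
  3. fill(B) -> (A=0 B=10 C=10)
  4. pour(B -> A) -> (A=8 B=2 C=10)
  5. pour(A -> C) -> (A=7 B=2 C=11)
  6. empty(C) -> (A=7 B=2 C=0)
  7. pour(B -> C) -> (A=7 B=0 C=2)
Target reached → yes.

Answer: yes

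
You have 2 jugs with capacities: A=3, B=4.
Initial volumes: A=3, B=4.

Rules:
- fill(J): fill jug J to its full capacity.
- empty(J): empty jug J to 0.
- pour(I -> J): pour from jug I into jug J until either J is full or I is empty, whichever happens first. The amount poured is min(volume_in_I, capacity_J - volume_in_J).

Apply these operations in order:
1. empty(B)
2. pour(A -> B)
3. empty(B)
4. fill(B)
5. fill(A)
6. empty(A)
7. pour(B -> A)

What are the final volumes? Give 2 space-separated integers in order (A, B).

Step 1: empty(B) -> (A=3 B=0)
Step 2: pour(A -> B) -> (A=0 B=3)
Step 3: empty(B) -> (A=0 B=0)
Step 4: fill(B) -> (A=0 B=4)
Step 5: fill(A) -> (A=3 B=4)
Step 6: empty(A) -> (A=0 B=4)
Step 7: pour(B -> A) -> (A=3 B=1)

Answer: 3 1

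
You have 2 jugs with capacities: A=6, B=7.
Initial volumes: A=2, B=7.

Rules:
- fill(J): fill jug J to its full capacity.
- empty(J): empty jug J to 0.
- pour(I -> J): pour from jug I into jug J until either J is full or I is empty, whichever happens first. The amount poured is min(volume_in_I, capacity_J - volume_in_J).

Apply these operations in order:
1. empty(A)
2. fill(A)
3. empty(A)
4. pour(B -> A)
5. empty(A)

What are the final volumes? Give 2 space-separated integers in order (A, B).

Answer: 0 1

Derivation:
Step 1: empty(A) -> (A=0 B=7)
Step 2: fill(A) -> (A=6 B=7)
Step 3: empty(A) -> (A=0 B=7)
Step 4: pour(B -> A) -> (A=6 B=1)
Step 5: empty(A) -> (A=0 B=1)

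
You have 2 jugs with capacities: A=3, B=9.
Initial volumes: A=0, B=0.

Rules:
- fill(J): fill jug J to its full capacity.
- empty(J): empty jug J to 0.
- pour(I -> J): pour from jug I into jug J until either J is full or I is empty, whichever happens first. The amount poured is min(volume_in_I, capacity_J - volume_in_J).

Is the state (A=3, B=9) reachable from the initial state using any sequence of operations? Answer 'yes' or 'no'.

BFS from (A=0, B=0):
  1. fill(A) -> (A=3 B=0)
  2. fill(B) -> (A=3 B=9)
Target reached → yes.

Answer: yes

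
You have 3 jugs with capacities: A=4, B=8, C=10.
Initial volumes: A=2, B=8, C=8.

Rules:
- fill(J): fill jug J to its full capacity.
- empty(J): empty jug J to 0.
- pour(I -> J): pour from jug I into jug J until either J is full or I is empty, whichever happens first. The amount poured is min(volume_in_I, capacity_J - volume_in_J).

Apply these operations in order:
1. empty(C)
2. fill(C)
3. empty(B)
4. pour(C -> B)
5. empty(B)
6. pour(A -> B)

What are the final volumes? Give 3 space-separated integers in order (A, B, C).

Step 1: empty(C) -> (A=2 B=8 C=0)
Step 2: fill(C) -> (A=2 B=8 C=10)
Step 3: empty(B) -> (A=2 B=0 C=10)
Step 4: pour(C -> B) -> (A=2 B=8 C=2)
Step 5: empty(B) -> (A=2 B=0 C=2)
Step 6: pour(A -> B) -> (A=0 B=2 C=2)

Answer: 0 2 2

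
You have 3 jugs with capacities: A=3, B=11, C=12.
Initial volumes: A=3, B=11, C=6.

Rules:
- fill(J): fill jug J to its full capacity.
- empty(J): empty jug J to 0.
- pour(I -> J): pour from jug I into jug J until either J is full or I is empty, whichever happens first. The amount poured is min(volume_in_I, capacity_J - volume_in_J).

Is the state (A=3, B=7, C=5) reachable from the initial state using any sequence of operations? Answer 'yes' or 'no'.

BFS from (A=3, B=11, C=6):
  1. empty(C) -> (A=3 B=11 C=0)
  2. pour(B -> C) -> (A=3 B=0 C=11)
  3. pour(A -> C) -> (A=2 B=0 C=12)
  4. pour(C -> B) -> (A=2 B=11 C=1)
  5. empty(B) -> (A=2 B=0 C=1)
  6. pour(C -> B) -> (A=2 B=1 C=0)
  7. fill(C) -> (A=2 B=1 C=12)
  8. pour(C -> B) -> (A=2 B=11 C=2)
  9. pour(B -> A) -> (A=3 B=10 C=2)
  10. pour(A -> C) -> (A=0 B=10 C=5)
  11. pour(B -> A) -> (A=3 B=7 C=5)
Target reached → yes.

Answer: yes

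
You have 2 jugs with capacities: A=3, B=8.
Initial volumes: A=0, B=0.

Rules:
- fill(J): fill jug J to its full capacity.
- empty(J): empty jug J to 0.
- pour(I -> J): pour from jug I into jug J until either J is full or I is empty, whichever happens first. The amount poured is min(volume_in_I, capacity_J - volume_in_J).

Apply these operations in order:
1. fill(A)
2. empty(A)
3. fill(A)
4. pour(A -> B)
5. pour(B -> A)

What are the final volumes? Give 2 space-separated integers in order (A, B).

Answer: 3 0

Derivation:
Step 1: fill(A) -> (A=3 B=0)
Step 2: empty(A) -> (A=0 B=0)
Step 3: fill(A) -> (A=3 B=0)
Step 4: pour(A -> B) -> (A=0 B=3)
Step 5: pour(B -> A) -> (A=3 B=0)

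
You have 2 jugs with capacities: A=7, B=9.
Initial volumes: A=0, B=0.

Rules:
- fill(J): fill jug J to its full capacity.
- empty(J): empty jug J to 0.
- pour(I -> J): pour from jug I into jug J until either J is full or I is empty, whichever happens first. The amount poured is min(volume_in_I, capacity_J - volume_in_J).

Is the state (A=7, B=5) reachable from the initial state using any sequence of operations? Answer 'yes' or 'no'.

Answer: yes

Derivation:
BFS from (A=0, B=0):
  1. fill(A) -> (A=7 B=0)
  2. pour(A -> B) -> (A=0 B=7)
  3. fill(A) -> (A=7 B=7)
  4. pour(A -> B) -> (A=5 B=9)
  5. empty(B) -> (A=5 B=0)
  6. pour(A -> B) -> (A=0 B=5)
  7. fill(A) -> (A=7 B=5)
Target reached → yes.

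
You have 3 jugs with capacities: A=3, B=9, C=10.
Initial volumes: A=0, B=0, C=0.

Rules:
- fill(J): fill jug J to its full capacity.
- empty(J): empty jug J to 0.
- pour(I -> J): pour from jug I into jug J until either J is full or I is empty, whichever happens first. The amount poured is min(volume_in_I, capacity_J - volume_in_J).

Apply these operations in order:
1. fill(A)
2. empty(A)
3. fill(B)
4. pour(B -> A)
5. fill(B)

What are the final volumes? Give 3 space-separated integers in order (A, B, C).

Answer: 3 9 0

Derivation:
Step 1: fill(A) -> (A=3 B=0 C=0)
Step 2: empty(A) -> (A=0 B=0 C=0)
Step 3: fill(B) -> (A=0 B=9 C=0)
Step 4: pour(B -> A) -> (A=3 B=6 C=0)
Step 5: fill(B) -> (A=3 B=9 C=0)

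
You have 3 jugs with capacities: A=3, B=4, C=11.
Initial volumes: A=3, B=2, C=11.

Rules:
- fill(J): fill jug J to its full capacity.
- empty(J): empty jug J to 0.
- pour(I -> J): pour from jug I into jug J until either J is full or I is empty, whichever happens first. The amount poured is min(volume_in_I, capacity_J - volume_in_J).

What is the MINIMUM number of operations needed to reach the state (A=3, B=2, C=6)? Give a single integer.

Answer: 5

Derivation:
BFS from (A=3, B=2, C=11). One shortest path:
  1. empty(C) -> (A=3 B=2 C=0)
  2. pour(A -> C) -> (A=0 B=2 C=3)
  3. fill(A) -> (A=3 B=2 C=3)
  4. pour(A -> C) -> (A=0 B=2 C=6)
  5. fill(A) -> (A=3 B=2 C=6)
Reached target in 5 moves.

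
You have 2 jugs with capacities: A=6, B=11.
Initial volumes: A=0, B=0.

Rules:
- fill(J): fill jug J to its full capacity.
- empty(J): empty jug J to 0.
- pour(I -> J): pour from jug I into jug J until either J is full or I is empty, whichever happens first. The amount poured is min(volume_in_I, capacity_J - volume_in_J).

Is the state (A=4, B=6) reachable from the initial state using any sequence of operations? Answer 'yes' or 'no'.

Answer: no

Derivation:
BFS explored all 34 reachable states.
Reachable set includes: (0,0), (0,1), (0,2), (0,3), (0,4), (0,5), (0,6), (0,7), (0,8), (0,9), (0,10), (0,11) ...
Target (A=4, B=6) not in reachable set → no.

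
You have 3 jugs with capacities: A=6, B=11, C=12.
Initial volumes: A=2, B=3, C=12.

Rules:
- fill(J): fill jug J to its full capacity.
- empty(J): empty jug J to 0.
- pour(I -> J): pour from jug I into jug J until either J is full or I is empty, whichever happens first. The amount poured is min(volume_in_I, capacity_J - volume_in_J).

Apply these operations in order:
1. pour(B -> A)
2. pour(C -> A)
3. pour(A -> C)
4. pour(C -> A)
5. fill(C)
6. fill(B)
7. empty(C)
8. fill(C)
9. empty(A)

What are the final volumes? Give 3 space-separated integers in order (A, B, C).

Answer: 0 11 12

Derivation:
Step 1: pour(B -> A) -> (A=5 B=0 C=12)
Step 2: pour(C -> A) -> (A=6 B=0 C=11)
Step 3: pour(A -> C) -> (A=5 B=0 C=12)
Step 4: pour(C -> A) -> (A=6 B=0 C=11)
Step 5: fill(C) -> (A=6 B=0 C=12)
Step 6: fill(B) -> (A=6 B=11 C=12)
Step 7: empty(C) -> (A=6 B=11 C=0)
Step 8: fill(C) -> (A=6 B=11 C=12)
Step 9: empty(A) -> (A=0 B=11 C=12)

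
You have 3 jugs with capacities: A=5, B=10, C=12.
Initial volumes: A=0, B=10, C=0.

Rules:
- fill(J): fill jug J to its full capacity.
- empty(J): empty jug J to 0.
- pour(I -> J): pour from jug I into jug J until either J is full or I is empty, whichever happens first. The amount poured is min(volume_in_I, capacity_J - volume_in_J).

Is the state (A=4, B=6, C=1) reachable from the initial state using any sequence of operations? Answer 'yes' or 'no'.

Answer: no

Derivation:
BFS explored all 462 reachable states.
Reachable set includes: (0,0,0), (0,0,1), (0,0,2), (0,0,3), (0,0,4), (0,0,5), (0,0,6), (0,0,7), (0,0,8), (0,0,9), (0,0,10), (0,0,11) ...
Target (A=4, B=6, C=1) not in reachable set → no.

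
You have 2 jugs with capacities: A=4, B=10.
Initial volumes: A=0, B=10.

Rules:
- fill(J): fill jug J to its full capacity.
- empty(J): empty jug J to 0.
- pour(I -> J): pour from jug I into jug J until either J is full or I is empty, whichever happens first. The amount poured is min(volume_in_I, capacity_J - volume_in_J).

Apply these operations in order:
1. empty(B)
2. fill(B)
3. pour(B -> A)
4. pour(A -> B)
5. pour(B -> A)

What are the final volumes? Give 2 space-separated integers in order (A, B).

Step 1: empty(B) -> (A=0 B=0)
Step 2: fill(B) -> (A=0 B=10)
Step 3: pour(B -> A) -> (A=4 B=6)
Step 4: pour(A -> B) -> (A=0 B=10)
Step 5: pour(B -> A) -> (A=4 B=6)

Answer: 4 6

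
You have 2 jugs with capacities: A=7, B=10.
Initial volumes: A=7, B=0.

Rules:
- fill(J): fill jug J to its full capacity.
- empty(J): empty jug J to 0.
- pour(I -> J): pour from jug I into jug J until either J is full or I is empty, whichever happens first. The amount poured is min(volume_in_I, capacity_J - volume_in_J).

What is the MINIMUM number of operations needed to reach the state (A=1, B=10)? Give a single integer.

BFS from (A=7, B=0). One shortest path:
  1. pour(A -> B) -> (A=0 B=7)
  2. fill(A) -> (A=7 B=7)
  3. pour(A -> B) -> (A=4 B=10)
  4. empty(B) -> (A=4 B=0)
  5. pour(A -> B) -> (A=0 B=4)
  6. fill(A) -> (A=7 B=4)
  7. pour(A -> B) -> (A=1 B=10)
Reached target in 7 moves.

Answer: 7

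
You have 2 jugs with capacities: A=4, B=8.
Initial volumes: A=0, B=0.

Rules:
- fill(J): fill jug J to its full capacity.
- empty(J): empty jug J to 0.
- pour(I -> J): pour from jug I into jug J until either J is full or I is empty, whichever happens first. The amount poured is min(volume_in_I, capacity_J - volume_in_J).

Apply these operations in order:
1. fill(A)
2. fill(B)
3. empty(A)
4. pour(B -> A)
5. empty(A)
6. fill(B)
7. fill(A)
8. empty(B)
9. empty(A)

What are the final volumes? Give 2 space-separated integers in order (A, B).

Answer: 0 0

Derivation:
Step 1: fill(A) -> (A=4 B=0)
Step 2: fill(B) -> (A=4 B=8)
Step 3: empty(A) -> (A=0 B=8)
Step 4: pour(B -> A) -> (A=4 B=4)
Step 5: empty(A) -> (A=0 B=4)
Step 6: fill(B) -> (A=0 B=8)
Step 7: fill(A) -> (A=4 B=8)
Step 8: empty(B) -> (A=4 B=0)
Step 9: empty(A) -> (A=0 B=0)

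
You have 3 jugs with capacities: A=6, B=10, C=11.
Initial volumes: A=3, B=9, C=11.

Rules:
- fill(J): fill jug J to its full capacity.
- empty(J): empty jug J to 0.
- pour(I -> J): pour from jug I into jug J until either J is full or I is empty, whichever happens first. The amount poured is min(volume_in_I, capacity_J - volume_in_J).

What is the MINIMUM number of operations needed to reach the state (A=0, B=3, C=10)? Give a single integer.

Answer: 3

Derivation:
BFS from (A=3, B=9, C=11). One shortest path:
  1. pour(C -> B) -> (A=3 B=10 C=10)
  2. empty(B) -> (A=3 B=0 C=10)
  3. pour(A -> B) -> (A=0 B=3 C=10)
Reached target in 3 moves.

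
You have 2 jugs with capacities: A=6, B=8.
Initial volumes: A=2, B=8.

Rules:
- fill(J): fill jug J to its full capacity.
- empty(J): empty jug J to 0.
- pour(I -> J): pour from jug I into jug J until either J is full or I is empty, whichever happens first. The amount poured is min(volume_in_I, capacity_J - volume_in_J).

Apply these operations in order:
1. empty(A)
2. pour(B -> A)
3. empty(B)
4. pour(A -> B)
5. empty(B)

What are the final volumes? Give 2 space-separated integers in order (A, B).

Step 1: empty(A) -> (A=0 B=8)
Step 2: pour(B -> A) -> (A=6 B=2)
Step 3: empty(B) -> (A=6 B=0)
Step 4: pour(A -> B) -> (A=0 B=6)
Step 5: empty(B) -> (A=0 B=0)

Answer: 0 0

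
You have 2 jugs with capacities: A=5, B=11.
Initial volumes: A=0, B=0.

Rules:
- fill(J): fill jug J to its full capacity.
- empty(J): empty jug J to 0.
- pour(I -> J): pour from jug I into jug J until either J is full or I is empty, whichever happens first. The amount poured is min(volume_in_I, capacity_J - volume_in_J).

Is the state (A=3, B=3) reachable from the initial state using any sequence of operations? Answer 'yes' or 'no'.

BFS explored all 32 reachable states.
Reachable set includes: (0,0), (0,1), (0,2), (0,3), (0,4), (0,5), (0,6), (0,7), (0,8), (0,9), (0,10), (0,11) ...
Target (A=3, B=3) not in reachable set → no.

Answer: no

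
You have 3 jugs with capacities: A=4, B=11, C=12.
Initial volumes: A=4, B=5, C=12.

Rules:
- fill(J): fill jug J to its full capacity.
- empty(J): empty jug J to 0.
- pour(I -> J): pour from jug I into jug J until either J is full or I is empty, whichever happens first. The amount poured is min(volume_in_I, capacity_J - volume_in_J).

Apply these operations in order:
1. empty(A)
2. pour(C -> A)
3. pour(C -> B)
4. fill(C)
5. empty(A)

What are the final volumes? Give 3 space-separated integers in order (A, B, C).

Answer: 0 11 12

Derivation:
Step 1: empty(A) -> (A=0 B=5 C=12)
Step 2: pour(C -> A) -> (A=4 B=5 C=8)
Step 3: pour(C -> B) -> (A=4 B=11 C=2)
Step 4: fill(C) -> (A=4 B=11 C=12)
Step 5: empty(A) -> (A=0 B=11 C=12)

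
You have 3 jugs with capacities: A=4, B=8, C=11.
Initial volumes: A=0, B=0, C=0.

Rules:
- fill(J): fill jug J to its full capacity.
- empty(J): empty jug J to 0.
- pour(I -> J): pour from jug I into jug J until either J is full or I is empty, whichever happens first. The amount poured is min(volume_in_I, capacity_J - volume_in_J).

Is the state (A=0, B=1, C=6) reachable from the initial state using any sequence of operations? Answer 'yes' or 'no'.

BFS from (A=0, B=0, C=0):
  1. fill(C) -> (A=0 B=0 C=11)
  2. pour(C -> B) -> (A=0 B=8 C=3)
  3. pour(C -> A) -> (A=3 B=8 C=0)
  4. pour(B -> C) -> (A=3 B=0 C=8)
  5. pour(A -> B) -> (A=0 B=3 C=8)
  6. fill(A) -> (A=4 B=3 C=8)
  7. pour(A -> C) -> (A=1 B=3 C=11)
  8. pour(C -> B) -> (A=1 B=8 C=6)
  9. empty(B) -> (A=1 B=0 C=6)
  10. pour(A -> B) -> (A=0 B=1 C=6)
Target reached → yes.

Answer: yes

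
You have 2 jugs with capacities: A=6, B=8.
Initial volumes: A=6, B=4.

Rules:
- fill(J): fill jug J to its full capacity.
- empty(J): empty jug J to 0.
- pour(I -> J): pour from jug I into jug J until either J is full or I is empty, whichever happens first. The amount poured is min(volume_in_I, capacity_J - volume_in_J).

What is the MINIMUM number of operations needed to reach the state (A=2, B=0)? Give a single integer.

BFS from (A=6, B=4). One shortest path:
  1. pour(A -> B) -> (A=2 B=8)
  2. empty(B) -> (A=2 B=0)
Reached target in 2 moves.

Answer: 2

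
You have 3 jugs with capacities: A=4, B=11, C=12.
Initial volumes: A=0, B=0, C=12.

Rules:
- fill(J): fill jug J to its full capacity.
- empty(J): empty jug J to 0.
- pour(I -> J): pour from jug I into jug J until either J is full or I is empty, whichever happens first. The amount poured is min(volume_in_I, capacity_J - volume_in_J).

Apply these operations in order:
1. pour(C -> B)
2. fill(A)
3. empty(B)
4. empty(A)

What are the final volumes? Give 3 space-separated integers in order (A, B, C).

Step 1: pour(C -> B) -> (A=0 B=11 C=1)
Step 2: fill(A) -> (A=4 B=11 C=1)
Step 3: empty(B) -> (A=4 B=0 C=1)
Step 4: empty(A) -> (A=0 B=0 C=1)

Answer: 0 0 1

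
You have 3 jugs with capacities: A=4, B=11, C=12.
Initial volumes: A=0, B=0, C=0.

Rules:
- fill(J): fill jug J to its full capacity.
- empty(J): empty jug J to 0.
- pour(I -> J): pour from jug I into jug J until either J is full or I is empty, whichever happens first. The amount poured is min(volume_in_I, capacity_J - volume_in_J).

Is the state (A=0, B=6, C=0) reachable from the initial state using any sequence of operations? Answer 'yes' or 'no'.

BFS from (A=0, B=0, C=0):
  1. fill(B) -> (A=0 B=11 C=0)
  2. pour(B -> A) -> (A=4 B=7 C=0)
  3. empty(A) -> (A=0 B=7 C=0)
  4. pour(B -> C) -> (A=0 B=0 C=7)
  5. fill(B) -> (A=0 B=11 C=7)
  6. pour(B -> C) -> (A=0 B=6 C=12)
  7. empty(C) -> (A=0 B=6 C=0)
Target reached → yes.

Answer: yes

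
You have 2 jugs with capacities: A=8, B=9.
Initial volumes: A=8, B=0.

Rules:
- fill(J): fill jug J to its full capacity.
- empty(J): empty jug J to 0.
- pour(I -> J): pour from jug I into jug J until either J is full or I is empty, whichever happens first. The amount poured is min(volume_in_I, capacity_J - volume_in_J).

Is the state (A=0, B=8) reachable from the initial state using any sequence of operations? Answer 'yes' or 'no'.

Answer: yes

Derivation:
BFS from (A=8, B=0):
  1. pour(A -> B) -> (A=0 B=8)
Target reached → yes.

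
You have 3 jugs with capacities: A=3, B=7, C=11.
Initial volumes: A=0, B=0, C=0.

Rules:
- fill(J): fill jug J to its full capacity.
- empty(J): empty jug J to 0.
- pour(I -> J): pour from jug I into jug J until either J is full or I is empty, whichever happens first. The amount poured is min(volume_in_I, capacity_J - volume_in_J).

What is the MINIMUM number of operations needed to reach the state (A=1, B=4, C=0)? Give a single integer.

BFS from (A=0, B=0, C=0). One shortest path:
  1. fill(C) -> (A=0 B=0 C=11)
  2. pour(C -> A) -> (A=3 B=0 C=8)
  3. empty(A) -> (A=0 B=0 C=8)
  4. pour(C -> B) -> (A=0 B=7 C=1)
  5. pour(B -> A) -> (A=3 B=4 C=1)
  6. empty(A) -> (A=0 B=4 C=1)
  7. pour(C -> A) -> (A=1 B=4 C=0)
Reached target in 7 moves.

Answer: 7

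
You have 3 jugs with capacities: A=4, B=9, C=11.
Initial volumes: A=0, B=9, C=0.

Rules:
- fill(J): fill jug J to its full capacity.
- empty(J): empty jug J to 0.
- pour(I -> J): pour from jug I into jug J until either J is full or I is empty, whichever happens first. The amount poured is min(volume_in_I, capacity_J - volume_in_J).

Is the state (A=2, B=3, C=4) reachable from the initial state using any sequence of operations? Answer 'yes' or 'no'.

BFS explored all 360 reachable states.
Reachable set includes: (0,0,0), (0,0,1), (0,0,2), (0,0,3), (0,0,4), (0,0,5), (0,0,6), (0,0,7), (0,0,8), (0,0,9), (0,0,10), (0,0,11) ...
Target (A=2, B=3, C=4) not in reachable set → no.

Answer: no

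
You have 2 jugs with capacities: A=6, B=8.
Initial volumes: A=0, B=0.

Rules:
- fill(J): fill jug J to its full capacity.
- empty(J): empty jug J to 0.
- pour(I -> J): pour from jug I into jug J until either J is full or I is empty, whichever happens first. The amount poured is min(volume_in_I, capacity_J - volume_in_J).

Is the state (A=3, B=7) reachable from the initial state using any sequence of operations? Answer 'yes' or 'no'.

BFS explored all 14 reachable states.
Reachable set includes: (0,0), (0,2), (0,4), (0,6), (0,8), (2,0), (2,8), (4,0), (4,8), (6,0), (6,2), (6,4) ...
Target (A=3, B=7) not in reachable set → no.

Answer: no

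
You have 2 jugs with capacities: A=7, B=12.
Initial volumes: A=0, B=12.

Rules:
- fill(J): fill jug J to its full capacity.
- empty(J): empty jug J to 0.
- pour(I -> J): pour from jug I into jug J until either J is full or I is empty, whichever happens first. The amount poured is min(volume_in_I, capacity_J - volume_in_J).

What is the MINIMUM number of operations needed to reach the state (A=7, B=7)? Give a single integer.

Answer: 4

Derivation:
BFS from (A=0, B=12). One shortest path:
  1. fill(A) -> (A=7 B=12)
  2. empty(B) -> (A=7 B=0)
  3. pour(A -> B) -> (A=0 B=7)
  4. fill(A) -> (A=7 B=7)
Reached target in 4 moves.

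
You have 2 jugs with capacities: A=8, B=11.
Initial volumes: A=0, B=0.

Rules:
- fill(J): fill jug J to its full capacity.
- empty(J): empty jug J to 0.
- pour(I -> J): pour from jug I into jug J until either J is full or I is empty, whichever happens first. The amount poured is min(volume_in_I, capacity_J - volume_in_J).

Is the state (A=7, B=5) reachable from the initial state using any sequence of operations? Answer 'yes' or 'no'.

BFS explored all 38 reachable states.
Reachable set includes: (0,0), (0,1), (0,2), (0,3), (0,4), (0,5), (0,6), (0,7), (0,8), (0,9), (0,10), (0,11) ...
Target (A=7, B=5) not in reachable set → no.

Answer: no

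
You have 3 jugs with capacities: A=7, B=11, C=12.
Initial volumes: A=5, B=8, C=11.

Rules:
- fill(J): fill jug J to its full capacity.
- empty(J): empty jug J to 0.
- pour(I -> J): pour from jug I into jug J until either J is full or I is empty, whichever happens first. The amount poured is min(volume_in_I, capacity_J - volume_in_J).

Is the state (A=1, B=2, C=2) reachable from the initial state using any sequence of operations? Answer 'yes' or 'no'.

Answer: no

Derivation:
BFS explored all 589 reachable states.
Reachable set includes: (0,0,0), (0,0,1), (0,0,2), (0,0,3), (0,0,4), (0,0,5), (0,0,6), (0,0,7), (0,0,8), (0,0,9), (0,0,10), (0,0,11) ...
Target (A=1, B=2, C=2) not in reachable set → no.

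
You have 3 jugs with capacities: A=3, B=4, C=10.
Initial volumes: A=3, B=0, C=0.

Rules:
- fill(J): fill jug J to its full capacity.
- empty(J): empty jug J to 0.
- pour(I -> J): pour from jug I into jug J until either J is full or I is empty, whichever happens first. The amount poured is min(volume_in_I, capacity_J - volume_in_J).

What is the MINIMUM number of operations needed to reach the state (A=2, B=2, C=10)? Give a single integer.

BFS from (A=3, B=0, C=0). One shortest path:
  1. fill(B) -> (A=3 B=4 C=0)
  2. pour(B -> C) -> (A=3 B=0 C=4)
  3. fill(B) -> (A=3 B=4 C=4)
  4. pour(B -> C) -> (A=3 B=0 C=8)
  5. pour(A -> B) -> (A=0 B=3 C=8)
  6. fill(A) -> (A=3 B=3 C=8)
  7. pour(A -> B) -> (A=2 B=4 C=8)
  8. pour(B -> C) -> (A=2 B=2 C=10)
Reached target in 8 moves.

Answer: 8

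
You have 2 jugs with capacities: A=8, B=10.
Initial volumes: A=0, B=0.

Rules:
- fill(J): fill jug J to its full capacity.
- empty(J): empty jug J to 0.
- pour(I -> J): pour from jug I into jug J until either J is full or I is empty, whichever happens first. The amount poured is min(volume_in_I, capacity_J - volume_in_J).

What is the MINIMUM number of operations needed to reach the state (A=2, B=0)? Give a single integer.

Answer: 4

Derivation:
BFS from (A=0, B=0). One shortest path:
  1. fill(B) -> (A=0 B=10)
  2. pour(B -> A) -> (A=8 B=2)
  3. empty(A) -> (A=0 B=2)
  4. pour(B -> A) -> (A=2 B=0)
Reached target in 4 moves.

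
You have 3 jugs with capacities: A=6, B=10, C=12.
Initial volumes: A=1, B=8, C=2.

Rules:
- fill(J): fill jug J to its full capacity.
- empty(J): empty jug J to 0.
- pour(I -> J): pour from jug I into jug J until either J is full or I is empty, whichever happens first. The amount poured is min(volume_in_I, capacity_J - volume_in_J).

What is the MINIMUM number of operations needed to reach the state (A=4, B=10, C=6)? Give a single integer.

BFS from (A=1, B=8, C=2). One shortest path:
  1. empty(A) -> (A=0 B=8 C=2)
  2. fill(C) -> (A=0 B=8 C=12)
  3. pour(C -> A) -> (A=6 B=8 C=6)
  4. pour(A -> B) -> (A=4 B=10 C=6)
Reached target in 4 moves.

Answer: 4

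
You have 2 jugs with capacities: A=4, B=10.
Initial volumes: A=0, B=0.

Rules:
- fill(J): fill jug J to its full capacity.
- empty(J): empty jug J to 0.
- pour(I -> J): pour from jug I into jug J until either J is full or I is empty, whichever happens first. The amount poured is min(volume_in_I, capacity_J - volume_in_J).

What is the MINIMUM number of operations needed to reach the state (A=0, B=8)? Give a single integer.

BFS from (A=0, B=0). One shortest path:
  1. fill(A) -> (A=4 B=0)
  2. pour(A -> B) -> (A=0 B=4)
  3. fill(A) -> (A=4 B=4)
  4. pour(A -> B) -> (A=0 B=8)
Reached target in 4 moves.

Answer: 4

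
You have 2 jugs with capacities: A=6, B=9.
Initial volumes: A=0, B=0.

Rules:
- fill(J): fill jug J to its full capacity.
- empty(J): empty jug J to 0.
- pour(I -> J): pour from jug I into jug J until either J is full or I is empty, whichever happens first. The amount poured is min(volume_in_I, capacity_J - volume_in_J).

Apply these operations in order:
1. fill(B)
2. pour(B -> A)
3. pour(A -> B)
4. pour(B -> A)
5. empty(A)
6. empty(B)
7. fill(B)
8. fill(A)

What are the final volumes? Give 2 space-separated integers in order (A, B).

Step 1: fill(B) -> (A=0 B=9)
Step 2: pour(B -> A) -> (A=6 B=3)
Step 3: pour(A -> B) -> (A=0 B=9)
Step 4: pour(B -> A) -> (A=6 B=3)
Step 5: empty(A) -> (A=0 B=3)
Step 6: empty(B) -> (A=0 B=0)
Step 7: fill(B) -> (A=0 B=9)
Step 8: fill(A) -> (A=6 B=9)

Answer: 6 9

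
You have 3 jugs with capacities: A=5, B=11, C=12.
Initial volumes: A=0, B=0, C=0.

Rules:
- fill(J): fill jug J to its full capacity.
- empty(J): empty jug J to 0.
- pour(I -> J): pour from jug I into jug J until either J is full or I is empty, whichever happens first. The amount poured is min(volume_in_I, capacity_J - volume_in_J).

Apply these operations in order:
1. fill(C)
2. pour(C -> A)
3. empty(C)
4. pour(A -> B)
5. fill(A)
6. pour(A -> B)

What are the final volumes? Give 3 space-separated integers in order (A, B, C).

Step 1: fill(C) -> (A=0 B=0 C=12)
Step 2: pour(C -> A) -> (A=5 B=0 C=7)
Step 3: empty(C) -> (A=5 B=0 C=0)
Step 4: pour(A -> B) -> (A=0 B=5 C=0)
Step 5: fill(A) -> (A=5 B=5 C=0)
Step 6: pour(A -> B) -> (A=0 B=10 C=0)

Answer: 0 10 0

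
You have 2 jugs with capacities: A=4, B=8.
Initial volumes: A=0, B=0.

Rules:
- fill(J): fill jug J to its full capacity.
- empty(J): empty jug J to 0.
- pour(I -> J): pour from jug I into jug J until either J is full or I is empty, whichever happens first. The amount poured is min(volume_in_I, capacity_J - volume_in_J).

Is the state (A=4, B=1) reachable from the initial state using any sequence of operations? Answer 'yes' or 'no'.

BFS explored all 6 reachable states.
Reachable set includes: (0,0), (0,4), (0,8), (4,0), (4,4), (4,8)
Target (A=4, B=1) not in reachable set → no.

Answer: no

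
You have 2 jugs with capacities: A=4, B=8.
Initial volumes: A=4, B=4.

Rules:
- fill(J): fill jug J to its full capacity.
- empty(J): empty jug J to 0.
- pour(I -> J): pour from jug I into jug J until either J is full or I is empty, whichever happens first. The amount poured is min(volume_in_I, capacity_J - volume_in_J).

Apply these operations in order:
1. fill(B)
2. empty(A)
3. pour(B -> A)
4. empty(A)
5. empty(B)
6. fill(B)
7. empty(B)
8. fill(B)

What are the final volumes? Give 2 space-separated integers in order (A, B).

Step 1: fill(B) -> (A=4 B=8)
Step 2: empty(A) -> (A=0 B=8)
Step 3: pour(B -> A) -> (A=4 B=4)
Step 4: empty(A) -> (A=0 B=4)
Step 5: empty(B) -> (A=0 B=0)
Step 6: fill(B) -> (A=0 B=8)
Step 7: empty(B) -> (A=0 B=0)
Step 8: fill(B) -> (A=0 B=8)

Answer: 0 8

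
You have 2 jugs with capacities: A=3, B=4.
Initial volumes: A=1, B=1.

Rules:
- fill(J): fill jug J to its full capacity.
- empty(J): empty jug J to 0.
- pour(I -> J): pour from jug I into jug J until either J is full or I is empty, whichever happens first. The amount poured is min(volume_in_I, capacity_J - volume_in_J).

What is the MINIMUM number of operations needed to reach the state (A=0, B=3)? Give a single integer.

BFS from (A=1, B=1). One shortest path:
  1. fill(A) -> (A=3 B=1)
  2. empty(B) -> (A=3 B=0)
  3. pour(A -> B) -> (A=0 B=3)
Reached target in 3 moves.

Answer: 3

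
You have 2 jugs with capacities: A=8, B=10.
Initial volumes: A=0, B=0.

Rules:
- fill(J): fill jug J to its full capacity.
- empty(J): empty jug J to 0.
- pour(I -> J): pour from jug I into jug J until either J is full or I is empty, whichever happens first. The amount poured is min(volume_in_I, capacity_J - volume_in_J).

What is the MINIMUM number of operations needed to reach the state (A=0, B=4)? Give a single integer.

BFS from (A=0, B=0). One shortest path:
  1. fill(B) -> (A=0 B=10)
  2. pour(B -> A) -> (A=8 B=2)
  3. empty(A) -> (A=0 B=2)
  4. pour(B -> A) -> (A=2 B=0)
  5. fill(B) -> (A=2 B=10)
  6. pour(B -> A) -> (A=8 B=4)
  7. empty(A) -> (A=0 B=4)
Reached target in 7 moves.

Answer: 7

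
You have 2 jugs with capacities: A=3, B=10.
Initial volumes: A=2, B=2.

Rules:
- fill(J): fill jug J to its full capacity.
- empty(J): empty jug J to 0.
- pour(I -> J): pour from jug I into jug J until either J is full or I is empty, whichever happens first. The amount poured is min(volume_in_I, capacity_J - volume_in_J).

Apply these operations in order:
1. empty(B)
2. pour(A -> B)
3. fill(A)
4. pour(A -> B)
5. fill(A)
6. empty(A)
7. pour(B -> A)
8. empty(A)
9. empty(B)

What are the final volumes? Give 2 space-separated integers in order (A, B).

Answer: 0 0

Derivation:
Step 1: empty(B) -> (A=2 B=0)
Step 2: pour(A -> B) -> (A=0 B=2)
Step 3: fill(A) -> (A=3 B=2)
Step 4: pour(A -> B) -> (A=0 B=5)
Step 5: fill(A) -> (A=3 B=5)
Step 6: empty(A) -> (A=0 B=5)
Step 7: pour(B -> A) -> (A=3 B=2)
Step 8: empty(A) -> (A=0 B=2)
Step 9: empty(B) -> (A=0 B=0)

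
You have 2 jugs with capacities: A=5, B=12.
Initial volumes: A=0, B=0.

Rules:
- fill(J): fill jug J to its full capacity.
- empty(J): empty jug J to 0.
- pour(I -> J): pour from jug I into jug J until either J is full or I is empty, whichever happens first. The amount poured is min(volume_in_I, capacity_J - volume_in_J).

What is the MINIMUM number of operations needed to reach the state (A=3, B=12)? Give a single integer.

Answer: 6

Derivation:
BFS from (A=0, B=0). One shortest path:
  1. fill(A) -> (A=5 B=0)
  2. pour(A -> B) -> (A=0 B=5)
  3. fill(A) -> (A=5 B=5)
  4. pour(A -> B) -> (A=0 B=10)
  5. fill(A) -> (A=5 B=10)
  6. pour(A -> B) -> (A=3 B=12)
Reached target in 6 moves.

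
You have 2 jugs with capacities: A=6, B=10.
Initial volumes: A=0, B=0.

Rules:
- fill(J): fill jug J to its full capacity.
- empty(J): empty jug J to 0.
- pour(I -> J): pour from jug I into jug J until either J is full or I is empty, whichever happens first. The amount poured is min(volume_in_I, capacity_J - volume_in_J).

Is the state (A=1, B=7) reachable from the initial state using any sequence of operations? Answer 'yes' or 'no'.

BFS explored all 16 reachable states.
Reachable set includes: (0,0), (0,2), (0,4), (0,6), (0,8), (0,10), (2,0), (2,10), (4,0), (4,10), (6,0), (6,2) ...
Target (A=1, B=7) not in reachable set → no.

Answer: no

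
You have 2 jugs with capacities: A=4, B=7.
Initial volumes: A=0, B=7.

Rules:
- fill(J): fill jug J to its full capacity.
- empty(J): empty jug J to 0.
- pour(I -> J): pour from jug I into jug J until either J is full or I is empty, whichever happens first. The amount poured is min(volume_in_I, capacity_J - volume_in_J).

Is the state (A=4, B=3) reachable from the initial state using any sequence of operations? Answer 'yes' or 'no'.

Answer: yes

Derivation:
BFS from (A=0, B=7):
  1. pour(B -> A) -> (A=4 B=3)
Target reached → yes.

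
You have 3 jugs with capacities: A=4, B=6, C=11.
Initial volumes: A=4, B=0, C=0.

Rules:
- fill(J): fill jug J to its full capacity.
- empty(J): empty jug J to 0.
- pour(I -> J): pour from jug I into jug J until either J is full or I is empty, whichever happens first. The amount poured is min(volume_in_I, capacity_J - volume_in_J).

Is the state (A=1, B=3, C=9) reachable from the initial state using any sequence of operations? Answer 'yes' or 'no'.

Answer: no

Derivation:
BFS explored all 270 reachable states.
Reachable set includes: (0,0,0), (0,0,1), (0,0,2), (0,0,3), (0,0,4), (0,0,5), (0,0,6), (0,0,7), (0,0,8), (0,0,9), (0,0,10), (0,0,11) ...
Target (A=1, B=3, C=9) not in reachable set → no.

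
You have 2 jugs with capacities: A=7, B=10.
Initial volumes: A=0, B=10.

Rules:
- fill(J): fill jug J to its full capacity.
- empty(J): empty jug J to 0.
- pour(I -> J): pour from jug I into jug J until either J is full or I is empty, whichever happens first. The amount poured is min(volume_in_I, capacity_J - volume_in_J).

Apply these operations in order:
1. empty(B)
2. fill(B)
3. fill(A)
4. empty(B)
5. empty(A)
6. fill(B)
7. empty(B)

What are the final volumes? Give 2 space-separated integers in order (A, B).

Answer: 0 0

Derivation:
Step 1: empty(B) -> (A=0 B=0)
Step 2: fill(B) -> (A=0 B=10)
Step 3: fill(A) -> (A=7 B=10)
Step 4: empty(B) -> (A=7 B=0)
Step 5: empty(A) -> (A=0 B=0)
Step 6: fill(B) -> (A=0 B=10)
Step 7: empty(B) -> (A=0 B=0)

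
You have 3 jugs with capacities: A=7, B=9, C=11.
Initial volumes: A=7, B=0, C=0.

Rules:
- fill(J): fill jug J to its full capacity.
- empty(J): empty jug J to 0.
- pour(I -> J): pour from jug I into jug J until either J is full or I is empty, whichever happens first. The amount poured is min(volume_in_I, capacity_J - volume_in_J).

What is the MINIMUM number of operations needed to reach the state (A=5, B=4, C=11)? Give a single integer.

Answer: 7

Derivation:
BFS from (A=7, B=0, C=0). One shortest path:
  1. fill(C) -> (A=7 B=0 C=11)
  2. pour(A -> B) -> (A=0 B=7 C=11)
  3. pour(C -> A) -> (A=7 B=7 C=4)
  4. pour(A -> B) -> (A=5 B=9 C=4)
  5. empty(B) -> (A=5 B=0 C=4)
  6. pour(C -> B) -> (A=5 B=4 C=0)
  7. fill(C) -> (A=5 B=4 C=11)
Reached target in 7 moves.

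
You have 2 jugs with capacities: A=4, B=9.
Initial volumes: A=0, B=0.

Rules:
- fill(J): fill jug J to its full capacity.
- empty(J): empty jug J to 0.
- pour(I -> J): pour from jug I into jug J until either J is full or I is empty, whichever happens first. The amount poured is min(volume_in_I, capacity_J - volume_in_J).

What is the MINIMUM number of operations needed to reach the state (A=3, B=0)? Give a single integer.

Answer: 7

Derivation:
BFS from (A=0, B=0). One shortest path:
  1. fill(A) -> (A=4 B=0)
  2. pour(A -> B) -> (A=0 B=4)
  3. fill(A) -> (A=4 B=4)
  4. pour(A -> B) -> (A=0 B=8)
  5. fill(A) -> (A=4 B=8)
  6. pour(A -> B) -> (A=3 B=9)
  7. empty(B) -> (A=3 B=0)
Reached target in 7 moves.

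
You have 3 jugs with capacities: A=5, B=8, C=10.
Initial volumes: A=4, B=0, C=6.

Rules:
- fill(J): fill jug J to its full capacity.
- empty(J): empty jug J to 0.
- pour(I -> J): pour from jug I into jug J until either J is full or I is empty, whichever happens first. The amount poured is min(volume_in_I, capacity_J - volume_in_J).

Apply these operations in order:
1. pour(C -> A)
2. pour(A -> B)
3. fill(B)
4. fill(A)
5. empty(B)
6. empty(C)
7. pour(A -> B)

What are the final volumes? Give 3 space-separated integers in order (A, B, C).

Step 1: pour(C -> A) -> (A=5 B=0 C=5)
Step 2: pour(A -> B) -> (A=0 B=5 C=5)
Step 3: fill(B) -> (A=0 B=8 C=5)
Step 4: fill(A) -> (A=5 B=8 C=5)
Step 5: empty(B) -> (A=5 B=0 C=5)
Step 6: empty(C) -> (A=5 B=0 C=0)
Step 7: pour(A -> B) -> (A=0 B=5 C=0)

Answer: 0 5 0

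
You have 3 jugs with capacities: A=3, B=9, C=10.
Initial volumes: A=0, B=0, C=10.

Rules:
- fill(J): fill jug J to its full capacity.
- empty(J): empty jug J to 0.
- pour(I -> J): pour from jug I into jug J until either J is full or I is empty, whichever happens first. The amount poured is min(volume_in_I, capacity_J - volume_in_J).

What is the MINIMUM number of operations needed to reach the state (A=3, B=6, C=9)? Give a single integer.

Answer: 5

Derivation:
BFS from (A=0, B=0, C=10). One shortest path:
  1. fill(B) -> (A=0 B=9 C=10)
  2. empty(C) -> (A=0 B=9 C=0)
  3. pour(B -> C) -> (A=0 B=0 C=9)
  4. fill(B) -> (A=0 B=9 C=9)
  5. pour(B -> A) -> (A=3 B=6 C=9)
Reached target in 5 moves.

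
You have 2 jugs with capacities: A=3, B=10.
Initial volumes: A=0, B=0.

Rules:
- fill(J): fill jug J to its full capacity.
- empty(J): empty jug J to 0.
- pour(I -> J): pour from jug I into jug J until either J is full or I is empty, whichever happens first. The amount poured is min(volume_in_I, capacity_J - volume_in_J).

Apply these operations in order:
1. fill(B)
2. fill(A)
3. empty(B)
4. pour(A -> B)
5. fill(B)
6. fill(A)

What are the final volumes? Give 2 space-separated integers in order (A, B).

Step 1: fill(B) -> (A=0 B=10)
Step 2: fill(A) -> (A=3 B=10)
Step 3: empty(B) -> (A=3 B=0)
Step 4: pour(A -> B) -> (A=0 B=3)
Step 5: fill(B) -> (A=0 B=10)
Step 6: fill(A) -> (A=3 B=10)

Answer: 3 10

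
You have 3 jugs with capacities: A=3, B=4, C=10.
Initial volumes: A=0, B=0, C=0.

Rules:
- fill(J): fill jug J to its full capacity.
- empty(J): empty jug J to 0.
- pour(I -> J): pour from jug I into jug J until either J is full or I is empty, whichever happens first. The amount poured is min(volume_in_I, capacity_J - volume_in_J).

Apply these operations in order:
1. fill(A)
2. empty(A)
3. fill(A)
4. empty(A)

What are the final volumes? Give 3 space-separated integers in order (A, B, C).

Answer: 0 0 0

Derivation:
Step 1: fill(A) -> (A=3 B=0 C=0)
Step 2: empty(A) -> (A=0 B=0 C=0)
Step 3: fill(A) -> (A=3 B=0 C=0)
Step 4: empty(A) -> (A=0 B=0 C=0)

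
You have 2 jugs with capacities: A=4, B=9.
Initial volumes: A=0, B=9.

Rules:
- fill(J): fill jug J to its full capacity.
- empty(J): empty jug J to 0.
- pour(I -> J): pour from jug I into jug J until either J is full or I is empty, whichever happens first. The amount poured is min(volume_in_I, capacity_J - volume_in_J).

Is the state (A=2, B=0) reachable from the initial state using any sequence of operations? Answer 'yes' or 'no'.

Answer: yes

Derivation:
BFS from (A=0, B=9):
  1. pour(B -> A) -> (A=4 B=5)
  2. empty(A) -> (A=0 B=5)
  3. pour(B -> A) -> (A=4 B=1)
  4. empty(A) -> (A=0 B=1)
  5. pour(B -> A) -> (A=1 B=0)
  6. fill(B) -> (A=1 B=9)
  7. pour(B -> A) -> (A=4 B=6)
  8. empty(A) -> (A=0 B=6)
  9. pour(B -> A) -> (A=4 B=2)
  10. empty(A) -> (A=0 B=2)
  11. pour(B -> A) -> (A=2 B=0)
Target reached → yes.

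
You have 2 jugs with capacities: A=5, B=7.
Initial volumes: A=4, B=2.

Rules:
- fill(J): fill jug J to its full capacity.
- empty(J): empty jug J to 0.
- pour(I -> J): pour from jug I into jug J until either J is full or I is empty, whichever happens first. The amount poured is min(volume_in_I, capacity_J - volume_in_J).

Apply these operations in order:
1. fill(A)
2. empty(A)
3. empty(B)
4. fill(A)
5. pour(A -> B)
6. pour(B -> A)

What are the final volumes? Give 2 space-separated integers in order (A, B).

Answer: 5 0

Derivation:
Step 1: fill(A) -> (A=5 B=2)
Step 2: empty(A) -> (A=0 B=2)
Step 3: empty(B) -> (A=0 B=0)
Step 4: fill(A) -> (A=5 B=0)
Step 5: pour(A -> B) -> (A=0 B=5)
Step 6: pour(B -> A) -> (A=5 B=0)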